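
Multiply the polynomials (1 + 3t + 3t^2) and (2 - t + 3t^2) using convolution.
Ascending coefficients: a = [1, 3, 3], b = [2, -1, 3]. c[0] = 1×2 = 2; c[1] = 1×-1 + 3×2 = 5; c[2] = 1×3 + 3×-1 + 3×2 = 6; c[3] = 3×3 + 3×-1 = 6; c[4] = 3×3 = 9. Result coefficients: [2, 5, 6, 6, 9] → 2 + 5t + 6t^2 + 6t^3 + 9t^4

2 + 5t + 6t^2 + 6t^3 + 9t^4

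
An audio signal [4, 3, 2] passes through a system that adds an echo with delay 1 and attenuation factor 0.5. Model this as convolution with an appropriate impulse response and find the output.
Direct-path + delayed-attenuated-path model → impulse response h = [1, 0.5] (1 at lag 0, 0.5 at lag 1). Output y[n] = x[n] + 0.5·x[n - 1] (with x[n] = 0 outside 0..2): y[0] = 4 + 0.5×0 = 4; y[1] = 3 + 0.5×4 = 5.0; y[2] = 2 + 0.5×3 = 3.5; y[3] = 0 + 0.5×2 = 1.0. So y = [4, 5.0, 3.5, 1.0]

[4, 5.0, 3.5, 1.0]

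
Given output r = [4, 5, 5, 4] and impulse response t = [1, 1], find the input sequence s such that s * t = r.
Deconvolve r=[4, 5, 5, 4] by t=[1, 1]. Since t[0]=1, solve forward: s[0] = r[0] / 1 = 4; s[1] = (r[1] - 4×1) / 1 = 1; s[2] = (r[2] - 1×1) / 1 = 4. So s = [4, 1, 4]. Check by forward convolution: r[0] = 4×1 = 4; r[1] = 4×1 + 1×1 = 5; r[2] = 1×1 + 4×1 = 5; r[3] = 4×1 = 4

[4, 1, 4]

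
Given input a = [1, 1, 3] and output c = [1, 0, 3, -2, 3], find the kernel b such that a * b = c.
Output length 5 = len(a) + len(b) - 1 ⇒ len(b) = 3. Solve b forward using b[k] = (c[k] - Σ_{i≥1} a[i]·b[k-i]) / a[0]: b[0] = c[0] / a[0] = 1 / 1 = 1; b[1] = (c[1] - 1×1) / a[0] = (0 - 1×1) / 1 = -1; b[2] = (c[2] - 1×-1 - 3×1) / a[0] = (3 - 1×-1 - 3×1) / 1 = 1. So b = [1, -1, 1]. Forward-check [1, 1, 3] * [1, -1, 1]: c[0] = 1×1 = 1; c[1] = 1×-1 + 1×1 = 0; c[2] = 1×1 + 1×-1 + 3×1 = 3; c[3] = 1×1 + 3×-1 = -2; c[4] = 3×1 = 3 → [1, 0, 3, -2, 3] ✓

[1, -1, 1]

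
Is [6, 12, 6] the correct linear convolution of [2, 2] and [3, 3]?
Recompute linear convolution of [2, 2] and [3, 3]: y[0] = 2×3 = 6; y[1] = 2×3 + 2×3 = 12; y[2] = 2×3 = 6 → [6, 12, 6]. Given [6, 12, 6] matches, so answer: Yes

Yes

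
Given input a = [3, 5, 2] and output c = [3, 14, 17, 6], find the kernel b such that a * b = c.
Output length 4 = len(a) + len(b) - 1 ⇒ len(b) = 2. Solve b forward using b[k] = (c[k] - Σ_{i≥1} a[i]·b[k-i]) / a[0]: b[0] = c[0] / a[0] = 3 / 3 = 1; b[1] = (c[1] - 5×1) / a[0] = (14 - 5×1) / 3 = 3. So b = [1, 3]. Forward-check [3, 5, 2] * [1, 3]: c[0] = 3×1 = 3; c[1] = 3×3 + 5×1 = 14; c[2] = 5×3 + 2×1 = 17; c[3] = 2×3 = 6 → [3, 14, 17, 6] ✓

[1, 3]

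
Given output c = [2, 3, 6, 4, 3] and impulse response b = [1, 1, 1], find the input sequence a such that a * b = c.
Deconvolve c=[2, 3, 6, 4, 3] by b=[1, 1, 1]. Since b[0]=1, solve forward: a[0] = c[0] / 1 = 2; a[1] = (c[1] - 2×1) / 1 = 1; a[2] = (c[2] - 1×1 - 2×1) / 1 = 3. So a = [2, 1, 3]. Check by forward convolution: c[0] = 2×1 = 2; c[1] = 2×1 + 1×1 = 3; c[2] = 2×1 + 1×1 + 3×1 = 6; c[3] = 1×1 + 3×1 = 4; c[4] = 3×1 = 3

[2, 1, 3]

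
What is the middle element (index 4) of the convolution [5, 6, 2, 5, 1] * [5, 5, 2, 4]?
Use y[k] = Σ_i a[i]·b[k-i] at k=4. y[4] = 6×4 + 2×2 + 5×5 + 1×5 = 58

58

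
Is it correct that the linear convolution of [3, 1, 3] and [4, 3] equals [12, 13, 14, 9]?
Recompute linear convolution of [3, 1, 3] and [4, 3]: y[0] = 3×4 = 12; y[1] = 3×3 + 1×4 = 13; y[2] = 1×3 + 3×4 = 15; y[3] = 3×3 = 9 → [12, 13, 15, 9]. Compare to given [12, 13, 14, 9]: they differ at index 2: given 14, correct 15, so answer: No

No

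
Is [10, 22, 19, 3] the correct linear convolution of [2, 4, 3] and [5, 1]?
Recompute linear convolution of [2, 4, 3] and [5, 1]: y[0] = 2×5 = 10; y[1] = 2×1 + 4×5 = 22; y[2] = 4×1 + 3×5 = 19; y[3] = 3×1 = 3 → [10, 22, 19, 3]. Given [10, 22, 19, 3] matches, so answer: Yes

Yes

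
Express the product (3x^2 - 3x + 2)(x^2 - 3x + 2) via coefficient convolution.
Ascending coefficients: a = [2, -3, 3], b = [2, -3, 1]. c[0] = 2×2 = 4; c[1] = 2×-3 + -3×2 = -12; c[2] = 2×1 + -3×-3 + 3×2 = 17; c[3] = -3×1 + 3×-3 = -12; c[4] = 3×1 = 3. Result coefficients: [4, -12, 17, -12, 3] → 3x^4 - 12x^3 + 17x^2 - 12x + 4

3x^4 - 12x^3 + 17x^2 - 12x + 4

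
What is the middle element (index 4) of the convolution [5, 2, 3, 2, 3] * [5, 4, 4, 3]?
Use y[k] = Σ_i a[i]·b[k-i] at k=4. y[4] = 2×3 + 3×4 + 2×4 + 3×5 = 41

41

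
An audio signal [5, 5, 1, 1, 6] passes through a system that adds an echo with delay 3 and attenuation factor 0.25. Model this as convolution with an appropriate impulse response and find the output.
Direct-path + delayed-attenuated-path model → impulse response h = [1, 0, 0, 0.25] (1 at lag 0, 0.25 at lag 3). Output y[n] = x[n] + 0.25·x[n - 3] (with x[n] = 0 outside 0..4): y[0] = 5 + 0.25×0 = 5; y[1] = 5 + 0.25×0 = 5; y[2] = 1 + 0.25×0 = 1; y[3] = 1 + 0.25×5 = 2.25; y[4] = 6 + 0.25×5 = 7.25; y[5] = 0 + 0.25×1 = 0.25; y[6] = 0 + 0.25×1 = 0.25; y[7] = 0 + 0.25×6 = 1.5. So y = [5, 5, 1, 2.25, 7.25, 0.25, 0.25, 1.5]

[5, 5, 1, 2.25, 7.25, 0.25, 0.25, 1.5]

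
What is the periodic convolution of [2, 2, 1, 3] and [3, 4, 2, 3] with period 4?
Use y[k] = Σ_j f[j]·g[(k-j) mod 4]. y[0] = 2×3 + 2×3 + 1×2 + 3×4 = 26; y[1] = 2×4 + 2×3 + 1×3 + 3×2 = 23; y[2] = 2×2 + 2×4 + 1×3 + 3×3 = 24; y[3] = 2×3 + 2×2 + 1×4 + 3×3 = 23. Result: [26, 23, 24, 23]

[26, 23, 24, 23]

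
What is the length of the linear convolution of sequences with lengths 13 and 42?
Linear/full convolution length: m + n - 1 = 13 + 42 - 1 = 54

54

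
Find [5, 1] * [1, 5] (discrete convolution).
y[0] = 5×1 = 5; y[1] = 5×5 + 1×1 = 26; y[2] = 1×5 = 5

[5, 26, 5]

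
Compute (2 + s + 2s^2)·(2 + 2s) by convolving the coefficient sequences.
Ascending coefficients: a = [2, 1, 2], b = [2, 2]. c[0] = 2×2 = 4; c[1] = 2×2 + 1×2 = 6; c[2] = 1×2 + 2×2 = 6; c[3] = 2×2 = 4. Result coefficients: [4, 6, 6, 4] → 4 + 6s + 6s^2 + 4s^3

4 + 6s + 6s^2 + 4s^3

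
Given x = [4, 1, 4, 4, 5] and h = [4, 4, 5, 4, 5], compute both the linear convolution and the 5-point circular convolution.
Linear: y_lin[0] = 4×4 = 16; y_lin[1] = 4×4 + 1×4 = 20; y_lin[2] = 4×5 + 1×4 + 4×4 = 40; y_lin[3] = 4×4 + 1×5 + 4×4 + 4×4 = 53; y_lin[4] = 4×5 + 1×4 + 4×5 + 4×4 + 5×4 = 80; y_lin[5] = 1×5 + 4×4 + 4×5 + 5×4 = 61; y_lin[6] = 4×5 + 4×4 + 5×5 = 61; y_lin[7] = 4×5 + 5×4 = 40; y_lin[8] = 5×5 = 25 → [16, 20, 40, 53, 80, 61, 61, 40, 25]. Circular (length 5): y[0] = 4×4 + 1×5 + 4×4 + 4×5 + 5×4 = 77; y[1] = 4×4 + 1×4 + 4×5 + 4×4 + 5×5 = 81; y[2] = 4×5 + 1×4 + 4×4 + 4×5 + 5×4 = 80; y[3] = 4×4 + 1×5 + 4×4 + 4×4 + 5×5 = 78; y[4] = 4×5 + 1×4 + 4×5 + 4×4 + 5×4 = 80 → [77, 81, 80, 78, 80]

Linear: [16, 20, 40, 53, 80, 61, 61, 40, 25], Circular: [77, 81, 80, 78, 80]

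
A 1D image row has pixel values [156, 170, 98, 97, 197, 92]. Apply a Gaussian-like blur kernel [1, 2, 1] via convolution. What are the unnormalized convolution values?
Convolve image row [156, 170, 98, 97, 197, 92] with kernel [1, 2, 1]: y[0] = 156×1 = 156; y[1] = 156×2 + 170×1 = 482; y[2] = 156×1 + 170×2 + 98×1 = 594; y[3] = 170×1 + 98×2 + 97×1 = 463; y[4] = 98×1 + 97×2 + 197×1 = 489; y[5] = 97×1 + 197×2 + 92×1 = 583; y[6] = 197×1 + 92×2 = 381; y[7] = 92×1 = 92 → [156, 482, 594, 463, 489, 583, 381, 92]. Normalization factor = sum(kernel) = 4.

[156, 482, 594, 463, 489, 583, 381, 92]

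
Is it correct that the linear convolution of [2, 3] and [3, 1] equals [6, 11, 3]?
Recompute linear convolution of [2, 3] and [3, 1]: y[0] = 2×3 = 6; y[1] = 2×1 + 3×3 = 11; y[2] = 3×1 = 3 → [6, 11, 3]. Given [6, 11, 3] matches, so answer: Yes

Yes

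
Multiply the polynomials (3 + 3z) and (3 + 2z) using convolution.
Ascending coefficients: a = [3, 3], b = [3, 2]. c[0] = 3×3 = 9; c[1] = 3×2 + 3×3 = 15; c[2] = 3×2 = 6. Result coefficients: [9, 15, 6] → 9 + 15z + 6z^2

9 + 15z + 6z^2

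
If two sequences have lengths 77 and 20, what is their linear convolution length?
Linear/full convolution length: m + n - 1 = 77 + 20 - 1 = 96

96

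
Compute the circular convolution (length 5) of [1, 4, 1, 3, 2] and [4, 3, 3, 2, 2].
Use y[k] = Σ_j u[j]·v[(k-j) mod 5]. y[0] = 1×4 + 4×2 + 1×2 + 3×3 + 2×3 = 29; y[1] = 1×3 + 4×4 + 1×2 + 3×2 + 2×3 = 33; y[2] = 1×3 + 4×3 + 1×4 + 3×2 + 2×2 = 29; y[3] = 1×2 + 4×3 + 1×3 + 3×4 + 2×2 = 33; y[4] = 1×2 + 4×2 + 1×3 + 3×3 + 2×4 = 30. Result: [29, 33, 29, 33, 30]

[29, 33, 29, 33, 30]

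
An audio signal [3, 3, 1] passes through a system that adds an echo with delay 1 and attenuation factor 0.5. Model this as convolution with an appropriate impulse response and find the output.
Direct-path + delayed-attenuated-path model → impulse response h = [1, 0.5] (1 at lag 0, 0.5 at lag 1). Output y[n] = x[n] + 0.5·x[n - 1] (with x[n] = 0 outside 0..2): y[0] = 3 + 0.5×0 = 3; y[1] = 3 + 0.5×3 = 4.5; y[2] = 1 + 0.5×3 = 2.5; y[3] = 0 + 0.5×1 = 0.5. So y = [3, 4.5, 2.5, 0.5]

[3, 4.5, 2.5, 0.5]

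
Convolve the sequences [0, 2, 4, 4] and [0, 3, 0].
y[0] = 0×0 = 0; y[1] = 0×3 + 2×0 = 0; y[2] = 0×0 + 2×3 + 4×0 = 6; y[3] = 2×0 + 4×3 + 4×0 = 12; y[4] = 4×0 + 4×3 = 12; y[5] = 4×0 = 0

[0, 0, 6, 12, 12, 0]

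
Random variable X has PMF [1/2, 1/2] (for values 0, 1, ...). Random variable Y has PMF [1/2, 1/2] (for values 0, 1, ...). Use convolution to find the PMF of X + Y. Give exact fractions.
P(X+Y=k) = Σ_i P(X=i)·P(Y=k-i) — a convolution of [1/2, 1/2] and [1/2, 1/2]. P(X+Y=0) = (1/2)×(1/2) = 1/4; P(X+Y=1) = (1/2)×(1/2) + (1/2)×(1/2) = 1/4 + 1/4 = 1/2; P(X+Y=2) = (1/2)×(1/2) = 1/4. PMF: [1/4, 1/2, 1/4] (sums to 1 ✓)

[1/4, 1/2, 1/4]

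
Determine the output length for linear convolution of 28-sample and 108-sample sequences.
Linear/full convolution length: m + n - 1 = 28 + 108 - 1 = 135

135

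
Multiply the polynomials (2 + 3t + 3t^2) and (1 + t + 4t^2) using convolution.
Ascending coefficients: a = [2, 3, 3], b = [1, 1, 4]. c[0] = 2×1 = 2; c[1] = 2×1 + 3×1 = 5; c[2] = 2×4 + 3×1 + 3×1 = 14; c[3] = 3×4 + 3×1 = 15; c[4] = 3×4 = 12. Result coefficients: [2, 5, 14, 15, 12] → 2 + 5t + 14t^2 + 15t^3 + 12t^4

2 + 5t + 14t^2 + 15t^3 + 12t^4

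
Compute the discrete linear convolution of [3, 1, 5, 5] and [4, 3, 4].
y[0] = 3×4 = 12; y[1] = 3×3 + 1×4 = 13; y[2] = 3×4 + 1×3 + 5×4 = 35; y[3] = 1×4 + 5×3 + 5×4 = 39; y[4] = 5×4 + 5×3 = 35; y[5] = 5×4 = 20

[12, 13, 35, 39, 35, 20]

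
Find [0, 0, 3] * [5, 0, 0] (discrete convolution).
y[0] = 0×5 = 0; y[1] = 0×0 + 0×5 = 0; y[2] = 0×0 + 0×0 + 3×5 = 15; y[3] = 0×0 + 3×0 = 0; y[4] = 3×0 = 0

[0, 0, 15, 0, 0]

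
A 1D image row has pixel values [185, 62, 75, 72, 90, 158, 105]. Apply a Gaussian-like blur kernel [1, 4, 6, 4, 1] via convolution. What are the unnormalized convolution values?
Convolve image row [185, 62, 75, 72, 90, 158, 105] with kernel [1, 4, 6, 4, 1]: y[0] = 185×1 = 185; y[1] = 185×4 + 62×1 = 802; y[2] = 185×6 + 62×4 + 75×1 = 1433; y[3] = 185×4 + 62×6 + 75×4 + 72×1 = 1484; y[4] = 185×1 + 62×4 + 75×6 + 72×4 + 90×1 = 1261; y[5] = 62×1 + 75×4 + 72×6 + 90×4 + 158×1 = 1312; y[6] = 75×1 + 72×4 + 90×6 + 158×4 + 105×1 = 1640; y[7] = 72×1 + 90×4 + 158×6 + 105×4 = 1800; y[8] = 90×1 + 158×4 + 105×6 = 1352; y[9] = 158×1 + 105×4 = 578; y[10] = 105×1 = 105 → [185, 802, 1433, 1484, 1261, 1312, 1640, 1800, 1352, 578, 105]. Normalization factor = sum(kernel) = 16.

[185, 802, 1433, 1484, 1261, 1312, 1640, 1800, 1352, 578, 105]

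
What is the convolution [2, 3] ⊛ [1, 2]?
y[0] = 2×1 = 2; y[1] = 2×2 + 3×1 = 7; y[2] = 3×2 = 6

[2, 7, 6]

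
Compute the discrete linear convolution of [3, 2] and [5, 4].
y[0] = 3×5 = 15; y[1] = 3×4 + 2×5 = 22; y[2] = 2×4 = 8

[15, 22, 8]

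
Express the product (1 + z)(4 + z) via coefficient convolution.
Ascending coefficients: a = [1, 1], b = [4, 1]. c[0] = 1×4 = 4; c[1] = 1×1 + 1×4 = 5; c[2] = 1×1 = 1. Result coefficients: [4, 5, 1] → 4 + 5z + z^2

4 + 5z + z^2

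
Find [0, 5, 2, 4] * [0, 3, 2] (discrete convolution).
y[0] = 0×0 = 0; y[1] = 0×3 + 5×0 = 0; y[2] = 0×2 + 5×3 + 2×0 = 15; y[3] = 5×2 + 2×3 + 4×0 = 16; y[4] = 2×2 + 4×3 = 16; y[5] = 4×2 = 8

[0, 0, 15, 16, 16, 8]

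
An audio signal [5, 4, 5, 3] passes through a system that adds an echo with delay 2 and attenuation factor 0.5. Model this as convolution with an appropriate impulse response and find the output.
Direct-path + delayed-attenuated-path model → impulse response h = [1, 0, 0.5] (1 at lag 0, 0.5 at lag 2). Output y[n] = x[n] + 0.5·x[n - 2] (with x[n] = 0 outside 0..3): y[0] = 5 + 0.5×0 = 5; y[1] = 4 + 0.5×0 = 4; y[2] = 5 + 0.5×5 = 7.5; y[3] = 3 + 0.5×4 = 5.0; y[4] = 0 + 0.5×5 = 2.5; y[5] = 0 + 0.5×3 = 1.5. So y = [5, 4, 7.5, 5.0, 2.5, 1.5]

[5, 4, 7.5, 5.0, 2.5, 1.5]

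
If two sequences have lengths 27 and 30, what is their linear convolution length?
Linear/full convolution length: m + n - 1 = 27 + 30 - 1 = 56

56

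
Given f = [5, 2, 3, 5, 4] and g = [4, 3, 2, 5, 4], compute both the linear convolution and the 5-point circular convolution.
Linear: y_lin[0] = 5×4 = 20; y_lin[1] = 5×3 + 2×4 = 23; y_lin[2] = 5×2 + 2×3 + 3×4 = 28; y_lin[3] = 5×5 + 2×2 + 3×3 + 5×4 = 58; y_lin[4] = 5×4 + 2×5 + 3×2 + 5×3 + 4×4 = 67; y_lin[5] = 2×4 + 3×5 + 5×2 + 4×3 = 45; y_lin[6] = 3×4 + 5×5 + 4×2 = 45; y_lin[7] = 5×4 + 4×5 = 40; y_lin[8] = 4×4 = 16 → [20, 23, 28, 58, 67, 45, 45, 40, 16]. Circular (length 5): y[0] = 5×4 + 2×4 + 3×5 + 5×2 + 4×3 = 65; y[1] = 5×3 + 2×4 + 3×4 + 5×5 + 4×2 = 68; y[2] = 5×2 + 2×3 + 3×4 + 5×4 + 4×5 = 68; y[3] = 5×5 + 2×2 + 3×3 + 5×4 + 4×4 = 74; y[4] = 5×4 + 2×5 + 3×2 + 5×3 + 4×4 = 67 → [65, 68, 68, 74, 67]

Linear: [20, 23, 28, 58, 67, 45, 45, 40, 16], Circular: [65, 68, 68, 74, 67]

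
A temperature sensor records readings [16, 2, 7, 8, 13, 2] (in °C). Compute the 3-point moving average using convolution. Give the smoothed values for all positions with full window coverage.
3-point moving average kernel = [1, 1, 1]. Apply in 'valid' mode (full window coverage): avg[0] = (16 + 2 + 7) / 3 = 8.33; avg[1] = (2 + 7 + 8) / 3 = 5.67; avg[2] = (7 + 8 + 13) / 3 = 9.33; avg[3] = (8 + 13 + 2) / 3 = 7.67. Smoothed values: [8.33, 5.67, 9.33, 7.67]

[8.33, 5.67, 9.33, 7.67]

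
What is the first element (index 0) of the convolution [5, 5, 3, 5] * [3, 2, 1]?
Use y[k] = Σ_i a[i]·b[k-i] at k=0. y[0] = 5×3 = 15

15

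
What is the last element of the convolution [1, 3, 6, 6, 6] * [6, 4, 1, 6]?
Use y[k] = Σ_i a[i]·b[k-i] at k=7. y[7] = 6×6 = 36

36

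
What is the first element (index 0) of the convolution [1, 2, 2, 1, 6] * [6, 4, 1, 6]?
Use y[k] = Σ_i a[i]·b[k-i] at k=0. y[0] = 1×6 = 6

6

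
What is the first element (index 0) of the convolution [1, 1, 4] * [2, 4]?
Use y[k] = Σ_i a[i]·b[k-i] at k=0. y[0] = 1×2 = 2

2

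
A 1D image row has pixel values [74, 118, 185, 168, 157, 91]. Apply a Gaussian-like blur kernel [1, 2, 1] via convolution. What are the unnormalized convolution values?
Convolve image row [74, 118, 185, 168, 157, 91] with kernel [1, 2, 1]: y[0] = 74×1 = 74; y[1] = 74×2 + 118×1 = 266; y[2] = 74×1 + 118×2 + 185×1 = 495; y[3] = 118×1 + 185×2 + 168×1 = 656; y[4] = 185×1 + 168×2 + 157×1 = 678; y[5] = 168×1 + 157×2 + 91×1 = 573; y[6] = 157×1 + 91×2 = 339; y[7] = 91×1 = 91 → [74, 266, 495, 656, 678, 573, 339, 91]. Normalization factor = sum(kernel) = 4.

[74, 266, 495, 656, 678, 573, 339, 91]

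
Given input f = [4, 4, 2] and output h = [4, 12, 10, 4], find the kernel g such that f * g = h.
Output length 4 = len(f) + len(g) - 1 ⇒ len(g) = 2. Solve g forward using g[k] = (h[k] - Σ_{i≥1} f[i]·g[k-i]) / f[0]: g[0] = h[0] / f[0] = 4 / 4 = 1; g[1] = (h[1] - 4×1) / f[0] = (12 - 4×1) / 4 = 2. So g = [1, 2]. Forward-check [4, 4, 2] * [1, 2]: h[0] = 4×1 = 4; h[1] = 4×2 + 4×1 = 12; h[2] = 4×2 + 2×1 = 10; h[3] = 2×2 = 4 → [4, 12, 10, 4] ✓

[1, 2]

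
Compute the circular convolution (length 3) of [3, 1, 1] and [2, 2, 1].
Use y[k] = Σ_j s[j]·t[(k-j) mod 3]. y[0] = 3×2 + 1×1 + 1×2 = 9; y[1] = 3×2 + 1×2 + 1×1 = 9; y[2] = 3×1 + 1×2 + 1×2 = 7. Result: [9, 9, 7]

[9, 9, 7]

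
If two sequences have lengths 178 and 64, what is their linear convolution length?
Linear/full convolution length: m + n - 1 = 178 + 64 - 1 = 241

241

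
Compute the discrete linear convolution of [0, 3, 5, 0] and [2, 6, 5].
y[0] = 0×2 = 0; y[1] = 0×6 + 3×2 = 6; y[2] = 0×5 + 3×6 + 5×2 = 28; y[3] = 3×5 + 5×6 + 0×2 = 45; y[4] = 5×5 + 0×6 = 25; y[5] = 0×5 = 0

[0, 6, 28, 45, 25, 0]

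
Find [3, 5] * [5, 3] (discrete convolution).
y[0] = 3×5 = 15; y[1] = 3×3 + 5×5 = 34; y[2] = 5×3 = 15

[15, 34, 15]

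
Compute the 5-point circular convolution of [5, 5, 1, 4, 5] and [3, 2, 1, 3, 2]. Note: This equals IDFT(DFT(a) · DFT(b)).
Either evaluate y[k] = Σ_j a[j]·b[(k-j) mod 5] directly, or use IDFT(DFT(a) · DFT(b)). y[0] = 5×3 + 5×2 + 1×3 + 4×1 + 5×2 = 42; y[1] = 5×2 + 5×3 + 1×2 + 4×3 + 5×1 = 44; y[2] = 5×1 + 5×2 + 1×3 + 4×2 + 5×3 = 41; y[3] = 5×3 + 5×1 + 1×2 + 4×3 + 5×2 = 44; y[4] = 5×2 + 5×3 + 1×1 + 4×2 + 5×3 = 49. Result: [42, 44, 41, 44, 49]

[42, 44, 41, 44, 49]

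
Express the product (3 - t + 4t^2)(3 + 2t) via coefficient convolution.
Ascending coefficients: a = [3, -1, 4], b = [3, 2]. c[0] = 3×3 = 9; c[1] = 3×2 + -1×3 = 3; c[2] = -1×2 + 4×3 = 10; c[3] = 4×2 = 8. Result coefficients: [9, 3, 10, 8] → 9 + 3t + 10t^2 + 8t^3

9 + 3t + 10t^2 + 8t^3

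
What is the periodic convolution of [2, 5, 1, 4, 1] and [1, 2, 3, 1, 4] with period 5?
Use y[k] = Σ_j a[j]·b[(k-j) mod 5]. y[0] = 2×1 + 5×4 + 1×1 + 4×3 + 1×2 = 37; y[1] = 2×2 + 5×1 + 1×4 + 4×1 + 1×3 = 20; y[2] = 2×3 + 5×2 + 1×1 + 4×4 + 1×1 = 34; y[3] = 2×1 + 5×3 + 1×2 + 4×1 + 1×4 = 27; y[4] = 2×4 + 5×1 + 1×3 + 4×2 + 1×1 = 25. Result: [37, 20, 34, 27, 25]

[37, 20, 34, 27, 25]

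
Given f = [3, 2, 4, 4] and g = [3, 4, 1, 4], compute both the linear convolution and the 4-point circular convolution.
Linear: y_lin[0] = 3×3 = 9; y_lin[1] = 3×4 + 2×3 = 18; y_lin[2] = 3×1 + 2×4 + 4×3 = 23; y_lin[3] = 3×4 + 2×1 + 4×4 + 4×3 = 42; y_lin[4] = 2×4 + 4×1 + 4×4 = 28; y_lin[5] = 4×4 + 4×1 = 20; y_lin[6] = 4×4 = 16 → [9, 18, 23, 42, 28, 20, 16]. Circular (length 4): y[0] = 3×3 + 2×4 + 4×1 + 4×4 = 37; y[1] = 3×4 + 2×3 + 4×4 + 4×1 = 38; y[2] = 3×1 + 2×4 + 4×3 + 4×4 = 39; y[3] = 3×4 + 2×1 + 4×4 + 4×3 = 42 → [37, 38, 39, 42]

Linear: [9, 18, 23, 42, 28, 20, 16], Circular: [37, 38, 39, 42]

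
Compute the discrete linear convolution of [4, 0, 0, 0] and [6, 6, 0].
y[0] = 4×6 = 24; y[1] = 4×6 + 0×6 = 24; y[2] = 4×0 + 0×6 + 0×6 = 0; y[3] = 0×0 + 0×6 + 0×6 = 0; y[4] = 0×0 + 0×6 = 0; y[5] = 0×0 = 0

[24, 24, 0, 0, 0, 0]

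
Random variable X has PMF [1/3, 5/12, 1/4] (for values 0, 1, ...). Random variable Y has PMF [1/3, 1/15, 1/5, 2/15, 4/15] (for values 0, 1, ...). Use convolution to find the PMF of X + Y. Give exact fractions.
P(X+Y=k) = Σ_i P(X=i)·P(Y=k-i) — a convolution of [1/3, 5/12, 1/4] and [1/3, 1/15, 1/5, 2/15, 4/15]. P(X+Y=0) = (1/3)×(1/3) = 1/9; P(X+Y=1) = (1/3)×(1/15) + (5/12)×(1/3) = 1/45 + 5/36 = 29/180; P(X+Y=2) = (1/3)×(1/5) + (5/12)×(1/15) + (1/4)×(1/3) = 1/15 + 1/36 + 1/12 = 8/45; P(X+Y=3) = (1/3)×(2/15) + (5/12)×(1/5) + (1/4)×(1/15) = 2/45 + 1/12 + 1/60 = 13/90; P(X+Y=4) = (1/3)×(4/15) + (5/12)×(2/15) + (1/4)×(1/5) = 4/45 + 1/18 + 1/20 = 7/36; P(X+Y=5) = (5/12)×(4/15) + (1/4)×(2/15) = 1/9 + 1/30 = 13/90; P(X+Y=6) = (1/4)×(4/15) = 1/15. PMF: [1/9, 29/180, 8/45, 13/90, 7/36, 13/90, 1/15] (sums to 1 ✓)

[1/9, 29/180, 8/45, 13/90, 7/36, 13/90, 1/15]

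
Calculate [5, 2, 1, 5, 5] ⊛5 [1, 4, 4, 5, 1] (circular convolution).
Use y[k] = Σ_j x[j]·h[(k-j) mod 5]. y[0] = 5×1 + 2×1 + 1×5 + 5×4 + 5×4 = 52; y[1] = 5×4 + 2×1 + 1×1 + 5×5 + 5×4 = 68; y[2] = 5×4 + 2×4 + 1×1 + 5×1 + 5×5 = 59; y[3] = 5×5 + 2×4 + 1×4 + 5×1 + 5×1 = 47; y[4] = 5×1 + 2×5 + 1×4 + 5×4 + 5×1 = 44. Result: [52, 68, 59, 47, 44]

[52, 68, 59, 47, 44]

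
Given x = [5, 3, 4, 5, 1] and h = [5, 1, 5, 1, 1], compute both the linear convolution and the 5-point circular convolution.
Linear: y_lin[0] = 5×5 = 25; y_lin[1] = 5×1 + 3×5 = 20; y_lin[2] = 5×5 + 3×1 + 4×5 = 48; y_lin[3] = 5×1 + 3×5 + 4×1 + 5×5 = 49; y_lin[4] = 5×1 + 3×1 + 4×5 + 5×1 + 1×5 = 38; y_lin[5] = 3×1 + 4×1 + 5×5 + 1×1 = 33; y_lin[6] = 4×1 + 5×1 + 1×5 = 14; y_lin[7] = 5×1 + 1×1 = 6; y_lin[8] = 1×1 = 1 → [25, 20, 48, 49, 38, 33, 14, 6, 1]. Circular (length 5): y[0] = 5×5 + 3×1 + 4×1 + 5×5 + 1×1 = 58; y[1] = 5×1 + 3×5 + 4×1 + 5×1 + 1×5 = 34; y[2] = 5×5 + 3×1 + 4×5 + 5×1 + 1×1 = 54; y[3] = 5×1 + 3×5 + 4×1 + 5×5 + 1×1 = 50; y[4] = 5×1 + 3×1 + 4×5 + 5×1 + 1×5 = 38 → [58, 34, 54, 50, 38]

Linear: [25, 20, 48, 49, 38, 33, 14, 6, 1], Circular: [58, 34, 54, 50, 38]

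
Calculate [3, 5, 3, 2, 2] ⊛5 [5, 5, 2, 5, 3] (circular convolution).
Use y[k] = Σ_j f[j]·g[(k-j) mod 5]. y[0] = 3×5 + 5×3 + 3×5 + 2×2 + 2×5 = 59; y[1] = 3×5 + 5×5 + 3×3 + 2×5 + 2×2 = 63; y[2] = 3×2 + 5×5 + 3×5 + 2×3 + 2×5 = 62; y[3] = 3×5 + 5×2 + 3×5 + 2×5 + 2×3 = 56; y[4] = 3×3 + 5×5 + 3×2 + 2×5 + 2×5 = 60. Result: [59, 63, 62, 56, 60]

[59, 63, 62, 56, 60]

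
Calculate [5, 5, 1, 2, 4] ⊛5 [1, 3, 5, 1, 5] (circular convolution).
Use y[k] = Σ_j f[j]·g[(k-j) mod 5]. y[0] = 5×1 + 5×5 + 1×1 + 2×5 + 4×3 = 53; y[1] = 5×3 + 5×1 + 1×5 + 2×1 + 4×5 = 47; y[2] = 5×5 + 5×3 + 1×1 + 2×5 + 4×1 = 55; y[3] = 5×1 + 5×5 + 1×3 + 2×1 + 4×5 = 55; y[4] = 5×5 + 5×1 + 1×5 + 2×3 + 4×1 = 45. Result: [53, 47, 55, 55, 45]

[53, 47, 55, 55, 45]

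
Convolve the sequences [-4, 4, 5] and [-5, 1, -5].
y[0] = -4×-5 = 20; y[1] = -4×1 + 4×-5 = -24; y[2] = -4×-5 + 4×1 + 5×-5 = -1; y[3] = 4×-5 + 5×1 = -15; y[4] = 5×-5 = -25

[20, -24, -1, -15, -25]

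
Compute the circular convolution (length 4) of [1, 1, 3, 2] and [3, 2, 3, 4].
Use y[k] = Σ_j x[j]·h[(k-j) mod 4]. y[0] = 1×3 + 1×4 + 3×3 + 2×2 = 20; y[1] = 1×2 + 1×3 + 3×4 + 2×3 = 23; y[2] = 1×3 + 1×2 + 3×3 + 2×4 = 22; y[3] = 1×4 + 1×3 + 3×2 + 2×3 = 19. Result: [20, 23, 22, 19]

[20, 23, 22, 19]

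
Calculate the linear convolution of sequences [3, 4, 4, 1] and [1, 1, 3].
y[0] = 3×1 = 3; y[1] = 3×1 + 4×1 = 7; y[2] = 3×3 + 4×1 + 4×1 = 17; y[3] = 4×3 + 4×1 + 1×1 = 17; y[4] = 4×3 + 1×1 = 13; y[5] = 1×3 = 3

[3, 7, 17, 17, 13, 3]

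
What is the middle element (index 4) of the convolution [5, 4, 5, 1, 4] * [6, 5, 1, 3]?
Use y[k] = Σ_i a[i]·b[k-i] at k=4. y[4] = 4×3 + 5×1 + 1×5 + 4×6 = 46

46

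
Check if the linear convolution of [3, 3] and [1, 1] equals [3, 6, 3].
Recompute linear convolution of [3, 3] and [1, 1]: y[0] = 3×1 = 3; y[1] = 3×1 + 3×1 = 6; y[2] = 3×1 = 3 → [3, 6, 3]. Given [3, 6, 3] matches, so answer: Yes

Yes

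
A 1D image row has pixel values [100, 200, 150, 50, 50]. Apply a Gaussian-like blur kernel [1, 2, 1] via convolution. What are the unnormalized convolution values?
Convolve image row [100, 200, 150, 50, 50] with kernel [1, 2, 1]: y[0] = 100×1 = 100; y[1] = 100×2 + 200×1 = 400; y[2] = 100×1 + 200×2 + 150×1 = 650; y[3] = 200×1 + 150×2 + 50×1 = 550; y[4] = 150×1 + 50×2 + 50×1 = 300; y[5] = 50×1 + 50×2 = 150; y[6] = 50×1 = 50 → [100, 400, 650, 550, 300, 150, 50]. Normalization factor = sum(kernel) = 4.

[100, 400, 650, 550, 300, 150, 50]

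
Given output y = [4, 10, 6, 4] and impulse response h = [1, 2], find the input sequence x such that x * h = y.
Deconvolve y=[4, 10, 6, 4] by h=[1, 2]. Since h[0]=1, solve forward: x[0] = y[0] / 1 = 4; x[1] = (y[1] - 4×2) / 1 = 2; x[2] = (y[2] - 2×2) / 1 = 2. So x = [4, 2, 2]. Check by forward convolution: y[0] = 4×1 = 4; y[1] = 4×2 + 2×1 = 10; y[2] = 2×2 + 2×1 = 6; y[3] = 2×2 = 4

[4, 2, 2]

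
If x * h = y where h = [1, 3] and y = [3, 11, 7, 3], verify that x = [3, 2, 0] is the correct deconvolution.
Forward-compute [3, 2, 0] * [1, 3]: y[0] = 3×1 = 3; y[1] = 3×3 + 2×1 = 11; y[2] = 2×3 + 0×1 = 6; y[3] = 0×3 = 0 → [3, 11, 6, 0]. Does not match given y = [3, 11, 7, 3].

Not verified. [3, 2, 0] * [1, 3] = [3, 11, 6, 0], which differs from [3, 11, 7, 3] at index 2.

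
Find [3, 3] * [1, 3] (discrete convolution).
y[0] = 3×1 = 3; y[1] = 3×3 + 3×1 = 12; y[2] = 3×3 = 9

[3, 12, 9]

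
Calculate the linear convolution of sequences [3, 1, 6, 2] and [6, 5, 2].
y[0] = 3×6 = 18; y[1] = 3×5 + 1×6 = 21; y[2] = 3×2 + 1×5 + 6×6 = 47; y[3] = 1×2 + 6×5 + 2×6 = 44; y[4] = 6×2 + 2×5 = 22; y[5] = 2×2 = 4

[18, 21, 47, 44, 22, 4]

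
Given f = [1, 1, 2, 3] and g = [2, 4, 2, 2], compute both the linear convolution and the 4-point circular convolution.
Linear: y_lin[0] = 1×2 = 2; y_lin[1] = 1×4 + 1×2 = 6; y_lin[2] = 1×2 + 1×4 + 2×2 = 10; y_lin[3] = 1×2 + 1×2 + 2×4 + 3×2 = 18; y_lin[4] = 1×2 + 2×2 + 3×4 = 18; y_lin[5] = 2×2 + 3×2 = 10; y_lin[6] = 3×2 = 6 → [2, 6, 10, 18, 18, 10, 6]. Circular (length 4): y[0] = 1×2 + 1×2 + 2×2 + 3×4 = 20; y[1] = 1×4 + 1×2 + 2×2 + 3×2 = 16; y[2] = 1×2 + 1×4 + 2×2 + 3×2 = 16; y[3] = 1×2 + 1×2 + 2×4 + 3×2 = 18 → [20, 16, 16, 18]

Linear: [2, 6, 10, 18, 18, 10, 6], Circular: [20, 16, 16, 18]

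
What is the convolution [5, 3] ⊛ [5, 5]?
y[0] = 5×5 = 25; y[1] = 5×5 + 3×5 = 40; y[2] = 3×5 = 15

[25, 40, 15]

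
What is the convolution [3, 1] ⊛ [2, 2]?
y[0] = 3×2 = 6; y[1] = 3×2 + 1×2 = 8; y[2] = 1×2 = 2

[6, 8, 2]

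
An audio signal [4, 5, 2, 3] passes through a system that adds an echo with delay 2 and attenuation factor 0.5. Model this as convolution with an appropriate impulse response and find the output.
Direct-path + delayed-attenuated-path model → impulse response h = [1, 0, 0.5] (1 at lag 0, 0.5 at lag 2). Output y[n] = x[n] + 0.5·x[n - 2] (with x[n] = 0 outside 0..3): y[0] = 4 + 0.5×0 = 4; y[1] = 5 + 0.5×0 = 5; y[2] = 2 + 0.5×4 = 4.0; y[3] = 3 + 0.5×5 = 5.5; y[4] = 0 + 0.5×2 = 1.0; y[5] = 0 + 0.5×3 = 1.5. So y = [4, 5, 4.0, 5.5, 1.0, 1.5]

[4, 5, 4.0, 5.5, 1.0, 1.5]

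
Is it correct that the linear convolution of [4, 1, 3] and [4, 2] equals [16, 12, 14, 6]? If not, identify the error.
Recompute linear convolution of [4, 1, 3] and [4, 2]: y[0] = 4×4 = 16; y[1] = 4×2 + 1×4 = 12; y[2] = 1×2 + 3×4 = 14; y[3] = 3×2 = 6 → [16, 12, 14, 6]. Given [16, 12, 14, 6] matches, so answer: Yes

Yes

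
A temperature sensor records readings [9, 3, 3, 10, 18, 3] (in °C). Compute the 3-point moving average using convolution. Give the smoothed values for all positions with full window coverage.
3-point moving average kernel = [1, 1, 1]. Apply in 'valid' mode (full window coverage): avg[0] = (9 + 3 + 3) / 3 = 5.0; avg[1] = (3 + 3 + 10) / 3 = 5.33; avg[2] = (3 + 10 + 18) / 3 = 10.33; avg[3] = (10 + 18 + 3) / 3 = 10.33. Smoothed values: [5.0, 5.33, 10.33, 10.33]

[5.0, 5.33, 10.33, 10.33]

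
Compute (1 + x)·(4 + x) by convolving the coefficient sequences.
Ascending coefficients: a = [1, 1], b = [4, 1]. c[0] = 1×4 = 4; c[1] = 1×1 + 1×4 = 5; c[2] = 1×1 = 1. Result coefficients: [4, 5, 1] → 4 + 5x + x^2

4 + 5x + x^2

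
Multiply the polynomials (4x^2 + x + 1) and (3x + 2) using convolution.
Ascending coefficients: a = [1, 1, 4], b = [2, 3]. c[0] = 1×2 = 2; c[1] = 1×3 + 1×2 = 5; c[2] = 1×3 + 4×2 = 11; c[3] = 4×3 = 12. Result coefficients: [2, 5, 11, 12] → 12x^3 + 11x^2 + 5x + 2

12x^3 + 11x^2 + 5x + 2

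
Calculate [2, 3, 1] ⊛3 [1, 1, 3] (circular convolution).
Use y[k] = Σ_j s[j]·t[(k-j) mod 3]. y[0] = 2×1 + 3×3 + 1×1 = 12; y[1] = 2×1 + 3×1 + 1×3 = 8; y[2] = 2×3 + 3×1 + 1×1 = 10. Result: [12, 8, 10]

[12, 8, 10]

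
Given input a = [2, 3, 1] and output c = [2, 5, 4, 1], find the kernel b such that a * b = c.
Output length 4 = len(a) + len(b) - 1 ⇒ len(b) = 2. Solve b forward using b[k] = (c[k] - Σ_{i≥1} a[i]·b[k-i]) / a[0]: b[0] = c[0] / a[0] = 2 / 2 = 1; b[1] = (c[1] - 3×1) / a[0] = (5 - 3×1) / 2 = 1. So b = [1, 1]. Forward-check [2, 3, 1] * [1, 1]: c[0] = 2×1 = 2; c[1] = 2×1 + 3×1 = 5; c[2] = 3×1 + 1×1 = 4; c[3] = 1×1 = 1 → [2, 5, 4, 1] ✓

[1, 1]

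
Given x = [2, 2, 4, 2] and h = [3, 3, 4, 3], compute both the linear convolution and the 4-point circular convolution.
Linear: y_lin[0] = 2×3 = 6; y_lin[1] = 2×3 + 2×3 = 12; y_lin[2] = 2×4 + 2×3 + 4×3 = 26; y_lin[3] = 2×3 + 2×4 + 4×3 + 2×3 = 32; y_lin[4] = 2×3 + 4×4 + 2×3 = 28; y_lin[5] = 4×3 + 2×4 = 20; y_lin[6] = 2×3 = 6 → [6, 12, 26, 32, 28, 20, 6]. Circular (length 4): y[0] = 2×3 + 2×3 + 4×4 + 2×3 = 34; y[1] = 2×3 + 2×3 + 4×3 + 2×4 = 32; y[2] = 2×4 + 2×3 + 4×3 + 2×3 = 32; y[3] = 2×3 + 2×4 + 4×3 + 2×3 = 32 → [34, 32, 32, 32]

Linear: [6, 12, 26, 32, 28, 20, 6], Circular: [34, 32, 32, 32]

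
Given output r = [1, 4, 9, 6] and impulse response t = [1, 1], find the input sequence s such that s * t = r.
Deconvolve r=[1, 4, 9, 6] by t=[1, 1]. Since t[0]=1, solve forward: s[0] = r[0] / 1 = 1; s[1] = (r[1] - 1×1) / 1 = 3; s[2] = (r[2] - 3×1) / 1 = 6. So s = [1, 3, 6]. Check by forward convolution: r[0] = 1×1 = 1; r[1] = 1×1 + 3×1 = 4; r[2] = 3×1 + 6×1 = 9; r[3] = 6×1 = 6

[1, 3, 6]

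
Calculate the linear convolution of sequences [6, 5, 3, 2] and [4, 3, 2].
y[0] = 6×4 = 24; y[1] = 6×3 + 5×4 = 38; y[2] = 6×2 + 5×3 + 3×4 = 39; y[3] = 5×2 + 3×3 + 2×4 = 27; y[4] = 3×2 + 2×3 = 12; y[5] = 2×2 = 4

[24, 38, 39, 27, 12, 4]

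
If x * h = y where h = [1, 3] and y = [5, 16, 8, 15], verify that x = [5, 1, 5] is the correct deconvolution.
Forward-compute [5, 1, 5] * [1, 3]: y[0] = 5×1 = 5; y[1] = 5×3 + 1×1 = 16; y[2] = 1×3 + 5×1 = 8; y[3] = 5×3 = 15 → [5, 16, 8, 15]. Matches given y = [5, 16, 8, 15], so verified.

Verified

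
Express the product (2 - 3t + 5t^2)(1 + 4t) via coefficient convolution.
Ascending coefficients: a = [2, -3, 5], b = [1, 4]. c[0] = 2×1 = 2; c[1] = 2×4 + -3×1 = 5; c[2] = -3×4 + 5×1 = -7; c[3] = 5×4 = 20. Result coefficients: [2, 5, -7, 20] → 2 + 5t - 7t^2 + 20t^3

2 + 5t - 7t^2 + 20t^3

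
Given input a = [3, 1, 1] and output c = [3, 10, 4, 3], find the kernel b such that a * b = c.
Output length 4 = len(a) + len(b) - 1 ⇒ len(b) = 2. Solve b forward using b[k] = (c[k] - Σ_{i≥1} a[i]·b[k-i]) / a[0]: b[0] = c[0] / a[0] = 3 / 3 = 1; b[1] = (c[1] - 1×1) / a[0] = (10 - 1×1) / 3 = 3. So b = [1, 3]. Forward-check [3, 1, 1] * [1, 3]: c[0] = 3×1 = 3; c[1] = 3×3 + 1×1 = 10; c[2] = 1×3 + 1×1 = 4; c[3] = 1×3 = 3 → [3, 10, 4, 3] ✓

[1, 3]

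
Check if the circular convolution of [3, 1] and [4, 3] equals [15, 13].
Recompute circular convolution of [3, 1] and [4, 3]: y[0] = 3×4 + 1×3 = 15; y[1] = 3×3 + 1×4 = 13 → [15, 13]. Given [15, 13] matches, so answer: Yes

Yes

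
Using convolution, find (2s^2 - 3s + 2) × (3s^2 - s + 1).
Ascending coefficients: a = [2, -3, 2], b = [1, -1, 3]. c[0] = 2×1 = 2; c[1] = 2×-1 + -3×1 = -5; c[2] = 2×3 + -3×-1 + 2×1 = 11; c[3] = -3×3 + 2×-1 = -11; c[4] = 2×3 = 6. Result coefficients: [2, -5, 11, -11, 6] → 6s^4 - 11s^3 + 11s^2 - 5s + 2

6s^4 - 11s^3 + 11s^2 - 5s + 2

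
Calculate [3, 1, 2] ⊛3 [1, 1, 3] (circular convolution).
Use y[k] = Σ_j f[j]·g[(k-j) mod 3]. y[0] = 3×1 + 1×3 + 2×1 = 8; y[1] = 3×1 + 1×1 + 2×3 = 10; y[2] = 3×3 + 1×1 + 2×1 = 12. Result: [8, 10, 12]

[8, 10, 12]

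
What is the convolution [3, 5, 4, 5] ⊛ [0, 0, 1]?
y[0] = 3×0 = 0; y[1] = 3×0 + 5×0 = 0; y[2] = 3×1 + 5×0 + 4×0 = 3; y[3] = 5×1 + 4×0 + 5×0 = 5; y[4] = 4×1 + 5×0 = 4; y[5] = 5×1 = 5

[0, 0, 3, 5, 4, 5]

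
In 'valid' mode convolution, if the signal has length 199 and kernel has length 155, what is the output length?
'Valid' mode counts only positions where the kernel fully overlaps the signal: m - n + 1 = 199 - 155 + 1 = 45

45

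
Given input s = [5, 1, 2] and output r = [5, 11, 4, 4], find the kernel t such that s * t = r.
Output length 4 = len(s) + len(t) - 1 ⇒ len(t) = 2. Solve t forward using t[k] = (r[k] - Σ_{i≥1} s[i]·t[k-i]) / s[0]: t[0] = r[0] / s[0] = 5 / 5 = 1; t[1] = (r[1] - 1×1) / s[0] = (11 - 1×1) / 5 = 2. So t = [1, 2]. Forward-check [5, 1, 2] * [1, 2]: r[0] = 5×1 = 5; r[1] = 5×2 + 1×1 = 11; r[2] = 1×2 + 2×1 = 4; r[3] = 2×2 = 4 → [5, 11, 4, 4] ✓

[1, 2]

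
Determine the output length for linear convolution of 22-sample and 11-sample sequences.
Linear/full convolution length: m + n - 1 = 22 + 11 - 1 = 32

32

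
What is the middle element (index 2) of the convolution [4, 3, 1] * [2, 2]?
Use y[k] = Σ_i a[i]·b[k-i] at k=2. y[2] = 3×2 + 1×2 = 8

8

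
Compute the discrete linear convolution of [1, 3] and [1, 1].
y[0] = 1×1 = 1; y[1] = 1×1 + 3×1 = 4; y[2] = 3×1 = 3

[1, 4, 3]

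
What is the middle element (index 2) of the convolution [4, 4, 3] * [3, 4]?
Use y[k] = Σ_i a[i]·b[k-i] at k=2. y[2] = 4×4 + 3×3 = 25

25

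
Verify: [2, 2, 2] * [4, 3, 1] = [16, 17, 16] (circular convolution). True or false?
Recompute circular convolution of [2, 2, 2] and [4, 3, 1]: y[0] = 2×4 + 2×1 + 2×3 = 16; y[1] = 2×3 + 2×4 + 2×1 = 16; y[2] = 2×1 + 2×3 + 2×4 = 16 → [16, 16, 16]. Compare to given [16, 17, 16]: they differ at index 1: given 17, correct 16, so answer: No

No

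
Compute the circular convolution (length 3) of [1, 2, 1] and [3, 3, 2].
Use y[k] = Σ_j x[j]·h[(k-j) mod 3]. y[0] = 1×3 + 2×2 + 1×3 = 10; y[1] = 1×3 + 2×3 + 1×2 = 11; y[2] = 1×2 + 2×3 + 1×3 = 11. Result: [10, 11, 11]

[10, 11, 11]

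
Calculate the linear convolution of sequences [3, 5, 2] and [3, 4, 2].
y[0] = 3×3 = 9; y[1] = 3×4 + 5×3 = 27; y[2] = 3×2 + 5×4 + 2×3 = 32; y[3] = 5×2 + 2×4 = 18; y[4] = 2×2 = 4

[9, 27, 32, 18, 4]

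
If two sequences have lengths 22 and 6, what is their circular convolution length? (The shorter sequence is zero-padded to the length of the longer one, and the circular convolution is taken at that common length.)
Circular convolution (zero-padding the shorter input) has length max(m, n) = max(22, 6) = 22

22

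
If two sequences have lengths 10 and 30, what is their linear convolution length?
Linear/full convolution length: m + n - 1 = 10 + 30 - 1 = 39

39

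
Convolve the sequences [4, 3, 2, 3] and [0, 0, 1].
y[0] = 4×0 = 0; y[1] = 4×0 + 3×0 = 0; y[2] = 4×1 + 3×0 + 2×0 = 4; y[3] = 3×1 + 2×0 + 3×0 = 3; y[4] = 2×1 + 3×0 = 2; y[5] = 3×1 = 3

[0, 0, 4, 3, 2, 3]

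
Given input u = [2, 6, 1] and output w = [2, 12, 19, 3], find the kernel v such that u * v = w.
Output length 4 = len(u) + len(v) - 1 ⇒ len(v) = 2. Solve v forward using v[k] = (w[k] - Σ_{i≥1} u[i]·v[k-i]) / u[0]: v[0] = w[0] / u[0] = 2 / 2 = 1; v[1] = (w[1] - 6×1) / u[0] = (12 - 6×1) / 2 = 3. So v = [1, 3]. Forward-check [2, 6, 1] * [1, 3]: w[0] = 2×1 = 2; w[1] = 2×3 + 6×1 = 12; w[2] = 6×3 + 1×1 = 19; w[3] = 1×3 = 3 → [2, 12, 19, 3] ✓

[1, 3]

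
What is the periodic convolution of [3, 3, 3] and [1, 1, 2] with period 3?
Use y[k] = Σ_j s[j]·t[(k-j) mod 3]. y[0] = 3×1 + 3×2 + 3×1 = 12; y[1] = 3×1 + 3×1 + 3×2 = 12; y[2] = 3×2 + 3×1 + 3×1 = 12. Result: [12, 12, 12]

[12, 12, 12]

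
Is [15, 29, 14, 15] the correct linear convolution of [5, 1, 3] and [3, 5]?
Recompute linear convolution of [5, 1, 3] and [3, 5]: y[0] = 5×3 = 15; y[1] = 5×5 + 1×3 = 28; y[2] = 1×5 + 3×3 = 14; y[3] = 3×5 = 15 → [15, 28, 14, 15]. Compare to given [15, 29, 14, 15]: they differ at index 1: given 29, correct 28, so answer: No

No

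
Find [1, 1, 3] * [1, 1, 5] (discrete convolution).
y[0] = 1×1 = 1; y[1] = 1×1 + 1×1 = 2; y[2] = 1×5 + 1×1 + 3×1 = 9; y[3] = 1×5 + 3×1 = 8; y[4] = 3×5 = 15

[1, 2, 9, 8, 15]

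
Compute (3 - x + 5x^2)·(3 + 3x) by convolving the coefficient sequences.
Ascending coefficients: a = [3, -1, 5], b = [3, 3]. c[0] = 3×3 = 9; c[1] = 3×3 + -1×3 = 6; c[2] = -1×3 + 5×3 = 12; c[3] = 5×3 = 15. Result coefficients: [9, 6, 12, 15] → 9 + 6x + 12x^2 + 15x^3

9 + 6x + 12x^2 + 15x^3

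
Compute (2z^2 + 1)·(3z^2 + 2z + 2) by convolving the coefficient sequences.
Ascending coefficients: a = [1, 0, 2], b = [2, 2, 3]. c[0] = 1×2 = 2; c[1] = 1×2 + 0×2 = 2; c[2] = 1×3 + 0×2 + 2×2 = 7; c[3] = 0×3 + 2×2 = 4; c[4] = 2×3 = 6. Result coefficients: [2, 2, 7, 4, 6] → 6z^4 + 4z^3 + 7z^2 + 2z + 2

6z^4 + 4z^3 + 7z^2 + 2z + 2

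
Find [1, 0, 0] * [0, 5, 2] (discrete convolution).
y[0] = 1×0 = 0; y[1] = 1×5 + 0×0 = 5; y[2] = 1×2 + 0×5 + 0×0 = 2; y[3] = 0×2 + 0×5 = 0; y[4] = 0×2 = 0

[0, 5, 2, 0, 0]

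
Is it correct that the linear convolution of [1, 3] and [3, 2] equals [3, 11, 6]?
Recompute linear convolution of [1, 3] and [3, 2]: y[0] = 1×3 = 3; y[1] = 1×2 + 3×3 = 11; y[2] = 3×2 = 6 → [3, 11, 6]. Given [3, 11, 6] matches, so answer: Yes

Yes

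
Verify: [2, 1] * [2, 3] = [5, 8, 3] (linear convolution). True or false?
Recompute linear convolution of [2, 1] and [2, 3]: y[0] = 2×2 = 4; y[1] = 2×3 + 1×2 = 8; y[2] = 1×3 = 3 → [4, 8, 3]. Compare to given [5, 8, 3]: they differ at index 0: given 5, correct 4, so answer: No

No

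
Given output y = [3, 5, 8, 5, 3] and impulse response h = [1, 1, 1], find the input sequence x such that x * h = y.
Deconvolve y=[3, 5, 8, 5, 3] by h=[1, 1, 1]. Since h[0]=1, solve forward: x[0] = y[0] / 1 = 3; x[1] = (y[1] - 3×1) / 1 = 2; x[2] = (y[2] - 2×1 - 3×1) / 1 = 3. So x = [3, 2, 3]. Check by forward convolution: y[0] = 3×1 = 3; y[1] = 3×1 + 2×1 = 5; y[2] = 3×1 + 2×1 + 3×1 = 8; y[3] = 2×1 + 3×1 = 5; y[4] = 3×1 = 3

[3, 2, 3]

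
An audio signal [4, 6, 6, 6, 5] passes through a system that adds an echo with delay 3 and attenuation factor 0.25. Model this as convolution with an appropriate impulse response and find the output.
Direct-path + delayed-attenuated-path model → impulse response h = [1, 0, 0, 0.25] (1 at lag 0, 0.25 at lag 3). Output y[n] = x[n] + 0.25·x[n - 3] (with x[n] = 0 outside 0..4): y[0] = 4 + 0.25×0 = 4; y[1] = 6 + 0.25×0 = 6; y[2] = 6 + 0.25×0 = 6; y[3] = 6 + 0.25×4 = 7.0; y[4] = 5 + 0.25×6 = 6.5; y[5] = 0 + 0.25×6 = 1.5; y[6] = 0 + 0.25×6 = 1.5; y[7] = 0 + 0.25×5 = 1.25. So y = [4, 6, 6, 7.0, 6.5, 1.5, 1.5, 1.25]

[4, 6, 6, 7.0, 6.5, 1.5, 1.5, 1.25]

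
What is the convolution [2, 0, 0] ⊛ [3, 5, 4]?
y[0] = 2×3 = 6; y[1] = 2×5 + 0×3 = 10; y[2] = 2×4 + 0×5 + 0×3 = 8; y[3] = 0×4 + 0×5 = 0; y[4] = 0×4 = 0

[6, 10, 8, 0, 0]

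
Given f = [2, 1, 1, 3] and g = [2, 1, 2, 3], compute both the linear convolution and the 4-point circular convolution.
Linear: y_lin[0] = 2×2 = 4; y_lin[1] = 2×1 + 1×2 = 4; y_lin[2] = 2×2 + 1×1 + 1×2 = 7; y_lin[3] = 2×3 + 1×2 + 1×1 + 3×2 = 15; y_lin[4] = 1×3 + 1×2 + 3×1 = 8; y_lin[5] = 1×3 + 3×2 = 9; y_lin[6] = 3×3 = 9 → [4, 4, 7, 15, 8, 9, 9]. Circular (length 4): y[0] = 2×2 + 1×3 + 1×2 + 3×1 = 12; y[1] = 2×1 + 1×2 + 1×3 + 3×2 = 13; y[2] = 2×2 + 1×1 + 1×2 + 3×3 = 16; y[3] = 2×3 + 1×2 + 1×1 + 3×2 = 15 → [12, 13, 16, 15]

Linear: [4, 4, 7, 15, 8, 9, 9], Circular: [12, 13, 16, 15]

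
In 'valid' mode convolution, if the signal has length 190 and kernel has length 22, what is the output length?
'Valid' mode counts only positions where the kernel fully overlaps the signal: m - n + 1 = 190 - 22 + 1 = 169

169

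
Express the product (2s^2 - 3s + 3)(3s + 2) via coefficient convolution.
Ascending coefficients: a = [3, -3, 2], b = [2, 3]. c[0] = 3×2 = 6; c[1] = 3×3 + -3×2 = 3; c[2] = -3×3 + 2×2 = -5; c[3] = 2×3 = 6. Result coefficients: [6, 3, -5, 6] → 6s^3 - 5s^2 + 3s + 6

6s^3 - 5s^2 + 3s + 6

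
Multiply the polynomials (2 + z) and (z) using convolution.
Ascending coefficients: a = [2, 1], b = [0, 1]. c[0] = 2×0 = 0; c[1] = 2×1 + 1×0 = 2; c[2] = 1×1 = 1. Result coefficients: [0, 2, 1] → 2z + z^2

2z + z^2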